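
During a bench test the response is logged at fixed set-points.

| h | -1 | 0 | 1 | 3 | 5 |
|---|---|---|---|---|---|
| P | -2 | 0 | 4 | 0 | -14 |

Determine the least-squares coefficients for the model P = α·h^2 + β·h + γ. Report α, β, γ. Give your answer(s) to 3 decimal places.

α = -1.226, β = 3.058, γ = 1.535

Normal-equation sums: Σh^2·h^2 = 708, Σh^2·h = 152, Σh^2 = 36, Σh·h = 36, Σh = 8, Σ1 = 5.
For XᵀP: Σh^2·P = -348, Σh·P = -64, ΣP = -12.
Normal equations: [[708, 152, 36]; [152, 36, 8]; [36, 8, 5]]·[α, β, γ]ᵀ = [-348, -64, -12]ᵀ.
Row-reducing yields α = -575/469, β = 1434/469, γ = 720/469.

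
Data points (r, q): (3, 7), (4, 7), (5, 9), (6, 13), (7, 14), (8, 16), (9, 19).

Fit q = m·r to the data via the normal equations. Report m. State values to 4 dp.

m = 2.0321

AᵀA·[m]ᵀ = Aᵀq reads: 280·m = 569.
m = 569/280 = 2.03214.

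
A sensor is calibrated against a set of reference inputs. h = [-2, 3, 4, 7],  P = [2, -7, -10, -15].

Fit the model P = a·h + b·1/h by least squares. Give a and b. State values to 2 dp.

a = -2.34, b = 3.11

Normal-equation sums: Σh·h = 78, Σh·1/h = 4, Σ1/h·1/h = 3133/7056.
Right-hand side: Σh·P = -170, Σ1/h·P = -335/42.
Δ = 78·(3133/7056) − 4² = 21913/1176.
a = ((-170)·(3133/7056) − 4·(-335/42))/(21913/1176) = -153745/65739; b = (78·(-335/42) − 4·(-170))/(21913/1176) = 68040/21913.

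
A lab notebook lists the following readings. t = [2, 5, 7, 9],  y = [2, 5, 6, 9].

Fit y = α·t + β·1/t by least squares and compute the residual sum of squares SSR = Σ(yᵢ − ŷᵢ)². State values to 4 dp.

SSR = 0.6868

AᵀA·[α, β]ᵀ = Aᵀy reads: 159·α + 4·β = 152;  4·α + (128101/396900)·β = 27/7.
Δ = 159·(128101/396900) − 4² = 4672553/132300.
α = (152·(128101/396900) − 4·(27/7))/(4672553/132300) = 13347752/14017659; β = (159·(27/7) − 4·152)/(4672553/132300) = 699300/4672553.
Residuals: 290864/14017659, 2929955/14017659, -9628010/14017659, 1932021/4672553; SSR = 9628010/14017659.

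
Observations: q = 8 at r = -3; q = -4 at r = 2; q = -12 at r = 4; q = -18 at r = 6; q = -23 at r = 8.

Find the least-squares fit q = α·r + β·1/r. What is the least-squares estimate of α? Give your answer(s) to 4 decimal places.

Compute the Gram sums: Σr·r = 129, Σr·1/r = 5, Σ1/r·1/r = 269/576.
For Aᵀq: Σr·q = -372, Σ1/r·q = -325/24.
Normal equations: [[129, 5]; [5, 269/576]]·[α, β]ᵀ = [-372, -325/24]ᵀ.
Δ = 129·(269/576) − 5² = 6767/192.
α = ((-372)·(269/576) − 5·(-325/24))/(6767/192) = -20356/6767; β = (129·(-325/24) − 5·(-372))/(6767/192) = 21720/6767.

α = -3.0081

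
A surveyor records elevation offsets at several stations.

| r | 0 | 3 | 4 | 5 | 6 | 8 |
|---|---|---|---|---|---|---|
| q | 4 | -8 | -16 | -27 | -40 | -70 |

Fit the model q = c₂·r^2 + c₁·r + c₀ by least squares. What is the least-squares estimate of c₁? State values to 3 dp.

c₁ = -1.010

Sums needed: Σr^2·r^2 = 6354, Σr^2·r = 944, Σr^2 = 150, Σr·r = 150, Σr = 26, Σ1 = 6.
For Xᵀq: Σr^2·q = -6923, Σr·q = -1023, Σq = -157.
Row-reducing yields c₂ = -1198/1155, c₁ = -389/385, c₀ = 1367/330.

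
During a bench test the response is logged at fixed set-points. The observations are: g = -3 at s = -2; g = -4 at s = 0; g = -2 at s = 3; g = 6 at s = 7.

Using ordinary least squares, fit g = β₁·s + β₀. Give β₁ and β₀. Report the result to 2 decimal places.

The normal equations are: 62·β₁ + 8·β₀ = 42;  8·β₁ + 4·β₀ = -3.
Eliminating β₀: 4·(row 1) − 8·(row 2) gives 184·β₁ = 4·42 − 8·(-3) = 192, so β₁ = 24/23.
Then β₀ = ((-3) − 8·(24/23))/4 = -261/92.

β₁ = 1.04, β₀ = -2.84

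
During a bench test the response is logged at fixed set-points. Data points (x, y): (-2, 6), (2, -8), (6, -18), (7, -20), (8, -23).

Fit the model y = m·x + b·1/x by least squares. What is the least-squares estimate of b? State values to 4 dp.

b = -2.6755

Compute the Gram sums: Σx·x = 157, Σx·1/x = 5, Σ1/x·1/x = 15913/28224.
And Σx·y = -460, Σ1/x·y = -881/56.
Δ = 157·(15913/28224) − 5² = 1792741/28224.
m = ((-460)·(15913/28224) − 5·(-881/56))/(1792741/28224) = -5099860/1792741; b = (157·(-881/56) − 5·(-460))/(1792741/28224) = -4796568/1792741.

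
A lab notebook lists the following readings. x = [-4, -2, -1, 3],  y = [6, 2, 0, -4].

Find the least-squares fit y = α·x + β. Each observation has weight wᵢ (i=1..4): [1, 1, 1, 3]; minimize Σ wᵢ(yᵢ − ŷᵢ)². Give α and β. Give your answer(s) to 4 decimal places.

α = -1.3239, β = -0.2254

Normal-equation sums: Σwᵢ·x·x = 48, Σwᵢ·x = 2, Σwᵢ·1 = 6.
Moment sums: Σwᵢ·x·y = -64, Σwᵢ·y = -4.
Δ = 48·6 − 2² = 284.
α = ((-64)·6 − 2·(-4))/284 = -94/71; β = (48·(-4) − 2·(-64))/284 = -16/71.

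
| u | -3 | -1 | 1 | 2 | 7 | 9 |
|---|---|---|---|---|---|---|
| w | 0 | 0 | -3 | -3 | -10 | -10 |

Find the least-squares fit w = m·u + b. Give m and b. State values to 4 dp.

Setting ∂/∂m … = 0 gives: 145·m + 15·b = -169;  15·m + 6·b = -26.
Determinant 145·6 − 15² = 645.
m = ((-169)·6 − 15·(-26))/645 = -208/215; b = (145·(-26) − 15·(-169))/645 = -247/129.

m = -0.9674, b = -1.9147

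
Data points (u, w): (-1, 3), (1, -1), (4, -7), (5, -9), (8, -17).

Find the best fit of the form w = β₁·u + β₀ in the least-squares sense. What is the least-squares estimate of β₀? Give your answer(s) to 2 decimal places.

Setting ∂/∂β₁ … = 0 gives: 107·β₁ + 17·β₀ = -213;  17·β₁ + 5·β₀ = -31.
(Σu·u = 107, Σu = 17, Σ1 = 5, Σu·w = -213, Σw = -31.)
Δ = 107·5 − 17² = 246.
β₁ = ((-213)·5 − 17·(-31))/246 = -269/123; β₀ = (107·(-31) − 17·(-213))/246 = 152/123.

β₀ = 1.24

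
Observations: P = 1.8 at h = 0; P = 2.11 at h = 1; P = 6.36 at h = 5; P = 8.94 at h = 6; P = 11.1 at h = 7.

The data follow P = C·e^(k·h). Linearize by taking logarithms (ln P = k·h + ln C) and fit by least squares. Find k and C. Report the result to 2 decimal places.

Taking logs, ln P = k·h + ln C, so regress ln P on h.
Σh = 19.0000, Σ(h)² = 111.0000, Σln P = 7.7820, Σh·ln P = 39.9887.
Normal system: [[111.0000, 19.0000]; [19.0000, 5]]·[k, ln C]ᵀ = [39.9887, 7.7820]ᵀ.
Δ = 111.0000·5 − (19.0000)² = 194.0000; k = (39.9887·5 − 19.0000·7.7820)/194.0000 = 0.26848, ln C = (111.0000·7.7820 − 19.0000·39.9887)/194.0000 = 0.53616, so C = exp(0.53616) = 1.70944.

k = 0.27, C = 1.71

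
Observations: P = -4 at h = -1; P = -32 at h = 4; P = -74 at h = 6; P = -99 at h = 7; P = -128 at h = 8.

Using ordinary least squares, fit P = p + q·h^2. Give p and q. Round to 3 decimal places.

Entries of MᵀM: Σ1 = 5, Σh^2 = 166, Σh^2·h^2 = 8050.
Right-hand side: ΣP = -337, Σh^2·P = -16223.
MᵀM·[p, q]ᵀ = MᵀP becomes [[5, 166]; [166, 8050]]·[p, q]ᵀ = [-337, -16223]ᵀ.
Determinant 5·8050 − 166² = 12694.
p = ((-337)·8050 − 166·(-16223))/12694 = -9916/6347; q = (5·(-16223) − 166·(-337))/12694 = -25173/12694.

p = -1.562, q = -1.983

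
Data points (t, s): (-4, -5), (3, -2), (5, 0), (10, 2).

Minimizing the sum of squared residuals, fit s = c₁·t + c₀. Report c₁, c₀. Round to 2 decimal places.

c₁ = 0.51, c₀ = -3.03

Entries of XᵀX: Σt·t = 150, Σt = 14, Σ1 = 4.
And Σt·s = 34, Σs = -5.
Normal equations: [[150, 14]; [14, 4]]·[c₁, c₀]ᵀ = [34, -5]ᵀ.
det = 150·4 − 14² = 404.
c₁ = (34·4 − 14·(-5))/404 = 103/202; c₀ = (150·(-5) − 14·34)/404 = -613/202.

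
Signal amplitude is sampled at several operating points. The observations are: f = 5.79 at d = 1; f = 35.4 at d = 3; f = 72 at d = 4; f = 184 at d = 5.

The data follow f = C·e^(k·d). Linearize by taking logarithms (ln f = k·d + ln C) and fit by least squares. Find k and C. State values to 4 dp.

With ln fᵢ as the transformed response and dᵢ as the regressor:
AᵀA = [[51.0000, 13.0000]; [13.0000, 4]], rhs = [55.6376, 14.8144]ᵀ  (here Σd = 13.0000, Σ(d)² = 51.0000, Σln f = 14.8144, Σd·ln f = 55.6376).
Δ = 51.0000·4 − (13.0000)² = 35.0000; k = (55.6376·4 − 13.0000·14.8144)/35.0000 = 0.85608, ln C = (51.0000·14.8144 − 13.0000·55.6376)/35.0000 = 0.92137, so C = exp(0.92137) = 2.51272.

k = 0.8561, C = 2.5127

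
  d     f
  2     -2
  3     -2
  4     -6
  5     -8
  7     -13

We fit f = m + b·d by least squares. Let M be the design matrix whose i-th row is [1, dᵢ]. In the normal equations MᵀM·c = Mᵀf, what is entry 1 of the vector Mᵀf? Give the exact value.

Entry 1 ↔ basis 1, so (Mᵀf)_{1} = Σᵢ fᵢ = (1)·(-2) + (1)·(-2) + (1)·(-6) + (1)·(-8) + (1)·(-13) = -31.

-31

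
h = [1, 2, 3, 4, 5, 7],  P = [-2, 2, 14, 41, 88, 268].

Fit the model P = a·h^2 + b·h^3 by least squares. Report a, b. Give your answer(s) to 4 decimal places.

The normal system XᵀX·[a, b]ᵀ = XᵀP is [[3380, 21232]; [21232, 138164]]·[a, b]ᵀ = [16120, 105940]ᵀ.
Eliminating b: 138164·(row 1) − 21232·(row 2) gives 16196496·a = 138164·16120 − 21232·105940 = -22114400, so a = -1382150/1012281.
Then b = (105940 − 21232·(-1382150/1012281))/138164 = 988585/1012281.

a = -1.3654, b = 0.9766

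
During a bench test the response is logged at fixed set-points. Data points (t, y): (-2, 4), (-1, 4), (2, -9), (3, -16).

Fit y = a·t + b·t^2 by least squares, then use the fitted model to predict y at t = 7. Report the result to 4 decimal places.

ŷ = -54.4128

Normal-equation sums: Σt·t = 18, Σt·t^2 = 26, Σt^2·t^2 = 114.
Right-hand side: Σt·y = -78, Σt^2·y = -160.
So AᵀA·[a, b]ᵀ = Aᵀy: [[18, 26]; [26, 114]]·[a, b]ᵀ = [-78, -160]ᵀ.
Eliminating b: 114·(row 1) − 26·(row 2) gives 1376·a = 114·(-78) − 26·(-160) = -4732, so a = -1183/344.
Then b = ((-160) − 26·(-1183/344))/114 = -213/344.
At t = 7: ŷ = (-1183/344)·(7) + (-213/344)·(49) = -9359/172.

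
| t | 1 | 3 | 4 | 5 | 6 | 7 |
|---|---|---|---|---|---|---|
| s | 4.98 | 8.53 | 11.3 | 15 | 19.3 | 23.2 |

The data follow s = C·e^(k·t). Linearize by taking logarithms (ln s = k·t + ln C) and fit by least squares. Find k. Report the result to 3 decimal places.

k = 0.262

Let Y = ln s. Fitting Y = k·t + ln C by least squares:
XᵀX = [[136.0000, 26.0000]; [26.0000, 6]], rhs = [71.0454, 14.9861]ᵀ  (here Σt = 26.0000, Σ(t)² = 136.0000, Σln s = 14.9861, Σt·ln s = 71.0454).
Solving (det = 140.0000): k = 0.26166, ln C = 1.36382.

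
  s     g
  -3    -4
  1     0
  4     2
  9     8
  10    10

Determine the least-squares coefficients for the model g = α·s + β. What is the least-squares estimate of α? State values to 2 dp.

α = 1.05

The normal system XᵀX·[α, β]ᵀ = Xᵀg is [[207, 21]; [21, 5]]·[α, β]ᵀ = [192, 16]ᵀ.
Eliminating β: 5·(row 1) − 21·(row 2) gives 594·α = 5·192 − 21·16 = 624, so α = 104/99.
Then β = (16 − 21·(104/99))/5 = -40/33.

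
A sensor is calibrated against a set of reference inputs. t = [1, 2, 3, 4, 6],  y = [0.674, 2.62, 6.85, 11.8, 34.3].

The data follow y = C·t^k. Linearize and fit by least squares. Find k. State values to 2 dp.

With ln yᵢ as the transformed response and ln tᵢ as the regressor:
AᵀA = [[6.8196, 4.9698]; [4.9698, 5]], rhs = [12.5373, 8.4961]ᵀ  (here Σln t = 4.9698, Σ(ln t)² = 6.8196, Σln y = 8.4961, Σln t·ln y = 12.5373).
Solving (det = 9.3990): k = 2.17704, ln C = -0.46467.

k = 2.18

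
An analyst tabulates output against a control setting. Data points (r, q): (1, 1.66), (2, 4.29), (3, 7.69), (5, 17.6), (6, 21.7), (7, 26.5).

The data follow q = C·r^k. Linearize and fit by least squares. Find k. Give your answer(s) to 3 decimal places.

k = 1.446

Taking logs, ln q = k·ln r + ln C, so regress ln q on ln r.
Σln r = 7.1389, Σ(ln r)² = 11.2747, Σln q = 13.2254, Σln r·ln q = 19.7570.
Equations: 11.2747·k + 7.1389·ln C = 19.7570;  7.1389·k + 6·ln C = 13.2254.
Solving (det = 16.6845): k = 1.44613, ln C = 0.48361.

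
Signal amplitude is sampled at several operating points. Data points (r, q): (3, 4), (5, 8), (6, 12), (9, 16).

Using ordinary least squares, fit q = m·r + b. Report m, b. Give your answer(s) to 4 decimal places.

m = 2.0267, b = -1.6533

AᵀA·[m, b]ᵀ = Aᵀq reads: 151·m + 23·b = 268;  23·m + 4·b = 40.
(Σr·r = 151, Σr = 23, Σ1 = 4, Σr·q = 268, Σq = 40.)
det = 151·4 − 23² = 75.
m = (268·4 − 23·40)/75 = 152/75; b = (151·40 − 23·268)/75 = -124/75.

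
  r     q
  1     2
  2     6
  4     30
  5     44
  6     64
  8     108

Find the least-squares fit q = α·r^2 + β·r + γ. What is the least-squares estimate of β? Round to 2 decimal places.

Entries of XᵀX: Σr^2·r^2 = 6290, Σr^2·r = 926, Σr^2 = 146, Σr·r = 146, Σr = 26, Σ1 = 6.
Moment sums: Σr^2·q = 10822, Σr·q = 1602, Σq = 254.
XᵀX·[α, β, γ]ᵀ = Xᵀq becomes [[6290, 926, 146]; [926, 146, 26]; [146, 26, 6]]·[α, β, γ]ᵀ = [10822, 1602, 254]ᵀ.
Inverting the 3×3 Gram matrix, [α, β, γ]ᵀ = [287/195, 2036/975, -822/325]ᵀ.

β = 2.09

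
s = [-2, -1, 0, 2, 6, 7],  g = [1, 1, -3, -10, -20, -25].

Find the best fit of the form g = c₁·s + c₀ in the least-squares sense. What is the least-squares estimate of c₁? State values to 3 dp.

c₁ = -2.943

Compute the Gram sums: Σs·s = 94, Σs = 12, Σ1 = 6.
For Mᵀg: Σs·g = -318, Σg = -56.
Determinant 94·6 − 12² = 420.
c₁ = ((-318)·6 − 12·(-56))/420 = -103/35; c₀ = (94·(-56) − 12·(-318))/420 = -362/105.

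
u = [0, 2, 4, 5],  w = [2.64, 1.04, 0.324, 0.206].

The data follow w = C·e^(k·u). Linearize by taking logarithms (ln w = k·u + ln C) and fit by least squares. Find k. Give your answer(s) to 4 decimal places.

With ln wᵢ as the transformed response and uᵢ as the regressor:
AᵀA = [[45.0000, 11.0000]; [11.0000, 4]], rhs = [-12.3290, -1.6969]ᵀ  (here Σu = 11.0000, Σ(u)² = 45.0000, Σln w = -1.6969, Σu·ln w = -12.3290).
Δ = 45.0000·4 − (11.0000)² = 59.0000; k = (-12.3290·4 − 11.0000·-1.6969)/59.0000 = -0.51949, ln C = (45.0000·-1.6969 − 11.0000·-12.3290)/59.0000 = 1.00439.

k = -0.5195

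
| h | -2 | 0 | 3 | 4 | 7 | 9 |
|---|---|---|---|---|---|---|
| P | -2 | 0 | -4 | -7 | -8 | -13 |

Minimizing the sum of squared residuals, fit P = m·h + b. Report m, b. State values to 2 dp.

m = -1.05, b = -1.98

MᵀM·[m, b]ᵀ = MᵀP reads: 159·m + 21·b = -209;  21·m + 6·b = -34.
Determinant 159·6 − 21² = 513.
m = ((-209)·6 − 21·(-34))/513 = -20/19; b = (159·(-34) − 21·(-209))/513 = -113/57.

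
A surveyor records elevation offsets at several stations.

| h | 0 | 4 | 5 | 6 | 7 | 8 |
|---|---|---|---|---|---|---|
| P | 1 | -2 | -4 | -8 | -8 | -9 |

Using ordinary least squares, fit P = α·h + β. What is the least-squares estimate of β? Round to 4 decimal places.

Setting ∂/∂α … = 0 gives: 190·α + 30·β = -204;  30·α + 6·β = -30.
det = 190·6 − 30² = 240.
α = ((-204)·6 − 30·(-30))/240 = -27/20; β = (190·(-30) − 30·(-204))/240 = 7/4.

β = 1.7500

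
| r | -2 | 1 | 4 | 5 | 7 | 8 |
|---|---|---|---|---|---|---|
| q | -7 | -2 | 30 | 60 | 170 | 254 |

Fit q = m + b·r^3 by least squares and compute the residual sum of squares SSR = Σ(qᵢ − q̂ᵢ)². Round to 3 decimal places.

Normal-equation sums: Σ1 = 6, Σr^3 = 1037, Σr^3·r^3 = 399579.
Right-hand side: Σq = 505, Σr^3·q = 197832.
XᵀX·[m, b]ᵀ = Xᵀq becomes [[6, 1037]; [1037, 399579]]·[m, b]ᵀ = [505, 197832]ᵀ.
Determinant 6·399579 − 1037² = 1322105.
m = (505·399579 − 1037·197832)/1322105 = -3364389/1322105; b = (6·197832 − 1037·505)/1322105 = 663307/1322105.
Residuals: -116778/264421, 56872/1322105, 575891/1322105, -222686/1322105, 607938/1322105, -86825/264421; SSR = 970766/1322105.

SSR = 0.734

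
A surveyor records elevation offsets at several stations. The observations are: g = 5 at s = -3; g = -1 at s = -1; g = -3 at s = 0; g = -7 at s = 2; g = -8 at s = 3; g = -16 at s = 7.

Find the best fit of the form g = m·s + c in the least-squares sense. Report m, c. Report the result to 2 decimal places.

The normal system XᵀX·[m, c]ᵀ = Xᵀg is [[72, 8]; [8, 6]]·[m, c]ᵀ = [-164, -30]ᵀ.
Eliminating c: 6·(row 1) − 8·(row 2) gives 368·m = 6·(-164) − 8·(-30) = -744, so m = -93/46.
Then c = ((-30) − 8·(-93/46))/6 = -53/23.

m = -2.02, c = -2.30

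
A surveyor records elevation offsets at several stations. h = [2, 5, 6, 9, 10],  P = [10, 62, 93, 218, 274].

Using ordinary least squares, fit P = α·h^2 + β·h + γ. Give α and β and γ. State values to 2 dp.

α = 3.09, β = -4.20, γ = 6.04

Forming MᵀM = [[18498, 2078, 246]; [2078, 246, 32]; [246, 32, 5]] and MᵀP = [49996, 5590, 657]ᵀ gives MᵀM·[α, β, γ]ᵀ = MᵀP.
Inverting the 3×3 Gram matrix, [α, β, γ]ᵀ = [9526/3079, -12919/3079, 18583/3079]ᵀ.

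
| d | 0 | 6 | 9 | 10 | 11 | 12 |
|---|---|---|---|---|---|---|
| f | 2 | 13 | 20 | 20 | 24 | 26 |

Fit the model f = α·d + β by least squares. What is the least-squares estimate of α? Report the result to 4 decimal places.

Sums needed: Σd·d = 482, Σd = 48, Σ1 = 6.
Moment sums: Σd·f = 1034, Σf = 105.
det = 482·6 − 48² = 588.
α = (1034·6 − 48·105)/588 = 97/49; β = (482·105 − 48·1034)/588 = 163/98.

α = 1.9796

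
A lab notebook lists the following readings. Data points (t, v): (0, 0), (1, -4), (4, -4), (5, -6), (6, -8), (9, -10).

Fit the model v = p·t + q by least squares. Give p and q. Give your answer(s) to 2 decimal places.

p = -1.00, q = -1.18

Compute the Gram sums: Σt·t = 159, Σt = 25, Σ1 = 6.
For Aᵀv: Σt·v = -188, Σv = -32.
So AᵀA·[p, q]ᵀ = Aᵀv: [[159, 25]; [25, 6]]·[p, q]ᵀ = [-188, -32]ᵀ.
Δ = 159·6 − 25² = 329.
p = ((-188)·6 − 25·(-32))/329 = -328/329; q = (159·(-32) − 25·(-188))/329 = -388/329.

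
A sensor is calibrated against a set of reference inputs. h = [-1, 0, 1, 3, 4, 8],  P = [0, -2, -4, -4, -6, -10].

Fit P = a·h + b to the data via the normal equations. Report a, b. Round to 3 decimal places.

Forming XᵀX = [[91, 15]; [15, 6]] and XᵀP = [-120, -26]ᵀ gives XᵀX·[a, b]ᵀ = XᵀP.
Δ = 91·6 − 15² = 321.
a = ((-120)·6 − 15·(-26))/321 = -110/107; b = (91·(-26) − 15·(-120))/321 = -566/321.

a = -1.028, b = -1.763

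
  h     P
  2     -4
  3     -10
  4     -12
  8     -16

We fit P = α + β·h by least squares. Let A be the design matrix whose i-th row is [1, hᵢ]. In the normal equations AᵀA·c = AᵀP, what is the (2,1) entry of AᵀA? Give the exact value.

17

Row 2 ↔ basis h, column 1 ↔ basis 1, so (AᵀA)_{2,1} = Σᵢ h = (2)·(1) + (3)·(1) + (4)·(1) + (8)·(1) = 17.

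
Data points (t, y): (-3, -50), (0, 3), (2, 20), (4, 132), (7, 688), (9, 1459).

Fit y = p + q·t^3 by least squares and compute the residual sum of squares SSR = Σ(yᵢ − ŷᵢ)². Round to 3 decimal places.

The normal system AᵀA·[p, q]ᵀ = Aᵀy is [[6, 1117]; [1117, 653979]]·[p, q]ᵀ = [2252, 1309553]ᵀ.
Eliminating q: 653979·(row 1) − 1117·(row 2) gives 2676185·p = 653979·2252 − 1117·1309553 = 9990007, so p = 9990007/2676185.
Then q = (1309553 − 1117·(9990007/2676185))/653979 = 5341834/2676185.
Residuals: 430261/2676185, -1961452/2676185, 799021/2676185, 1389037/2676185, -1023789/2676185, 366922/2676185; SSR = 2908264/2676185.

SSR = 1.087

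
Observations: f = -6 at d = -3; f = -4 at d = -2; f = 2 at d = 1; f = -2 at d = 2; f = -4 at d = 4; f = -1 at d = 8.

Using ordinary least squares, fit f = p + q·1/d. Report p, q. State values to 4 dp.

Compute the Gram sums: Σ1 = 6, Σ1/d = 25/24, Σ1/d·1/d = 973/576.
Moment sums: Σf = -15, Σ1/d·f = 31/8.
det = 6·(973/576) − (25/24)² = 5213/576.
p = ((-15)·(973/576) − (25/24)·(31/8))/(5213/576) = -16920/5213; q = (6·(31/8) − (25/24)·(-15))/(5213/576) = 22392/5213.

p = -3.2457, q = 4.2954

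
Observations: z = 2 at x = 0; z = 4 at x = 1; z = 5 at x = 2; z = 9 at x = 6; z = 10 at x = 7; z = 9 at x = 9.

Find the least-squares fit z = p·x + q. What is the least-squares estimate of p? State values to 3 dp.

p = 0.845

The normal equations are: 171·p + 25·q = 219;  25·p + 6·q = 39.
(Σx·x = 171, Σx = 25, Σ1 = 6, Σx·z = 219, Σz = 39.)
det = 171·6 − 25² = 401.
p = (219·6 − 25·39)/401 = 339/401; q = (171·39 − 25·219)/401 = 1194/401.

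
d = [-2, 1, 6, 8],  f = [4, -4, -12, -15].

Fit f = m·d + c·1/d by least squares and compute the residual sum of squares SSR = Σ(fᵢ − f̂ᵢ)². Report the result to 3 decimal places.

SSR = 0.779

Forming MᵀM = [[105, 4]; [4, 745/576]] and Mᵀf = [-204, -79/8]ᵀ gives MᵀM·[m, c]ᵀ = Mᵀf.
det = 105·(745/576) − 4² = 23003/192.
m = ((-204)·(745/576) − 4·(-79/8))/(23003/192) = -43076/23003; c = (105·(-79/8) − 4·(-204))/(23003/192) = -42408/23003.
Residuals: -15344/23003, -6528/23003, -10512/23003, 4864/23003; SSR = 17920/23003.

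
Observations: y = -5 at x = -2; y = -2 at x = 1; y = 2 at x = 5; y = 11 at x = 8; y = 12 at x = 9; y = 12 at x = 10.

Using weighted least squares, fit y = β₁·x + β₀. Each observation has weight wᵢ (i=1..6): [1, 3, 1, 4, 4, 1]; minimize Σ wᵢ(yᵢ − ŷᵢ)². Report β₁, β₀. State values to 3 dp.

Normal-equation sums: Σwᵢ·x·x = 712, Σwᵢ·x = 84, Σwᵢ·1 = 14.
Right-hand side: Σwᵢ·x·y = 918, Σwᵢ·y = 95.
So AᵀWA·[β₁, β₀]ᵀ = AᵀWy: [[712, 84]; [84, 14]]·[β₁, β₀]ᵀ = [918, 95]ᵀ.
Eliminating β₀: 14·(row 1) − 84·(row 2) gives 2912·β₁ = 14·918 − 84·95 = 4872, so β₁ = 87/52.
Then β₀ = (95 − 84·(87/52))/14 = -296/91.

β₁ = 1.673, β₀ = -3.253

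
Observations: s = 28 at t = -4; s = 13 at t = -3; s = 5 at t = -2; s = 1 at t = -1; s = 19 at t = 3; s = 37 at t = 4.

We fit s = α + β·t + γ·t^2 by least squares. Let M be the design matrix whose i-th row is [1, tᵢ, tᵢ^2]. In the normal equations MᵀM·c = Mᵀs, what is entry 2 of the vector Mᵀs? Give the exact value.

Entry 2 ↔ basis t, so (Mᵀs)_{2} = Σᵢ (t)·sᵢ = (-4)·(28) + (-3)·(13) + (-2)·(5) + (-1)·(1) + (3)·(19) + (4)·(37) = 43.

43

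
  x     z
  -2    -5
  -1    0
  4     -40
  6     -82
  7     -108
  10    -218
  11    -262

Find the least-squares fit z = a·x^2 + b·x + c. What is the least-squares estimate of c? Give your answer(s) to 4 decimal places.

c = 0.0923

Normal-equation sums: Σx^2·x^2 = 28611, Σx^2·x = 2945, Σx^2 = 327, Σx·x = 327, Σx = 35, Σ1 = 7.
And Σx^2·z = -62406, Σx·z = -6460, Σz = -715.
Normal equations: [[28611, 2945, 327]; [2945, 327, 35]; [327, 35, 7]]·[a, b, c]ᵀ = [-62406, -6460, -715]ᵀ.
Row-reducing yields a = -2203087/1088098, b = -1665255/1088098, c = 50236/544049.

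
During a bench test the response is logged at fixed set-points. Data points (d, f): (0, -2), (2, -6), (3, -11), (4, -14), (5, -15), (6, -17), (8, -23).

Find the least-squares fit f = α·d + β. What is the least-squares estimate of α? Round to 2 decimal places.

Sums needed: Σd·d = 154, Σd = 28, Σ1 = 7.
Right-hand side: Σd·f = -462, Σf = -88.
det = 154·7 − 28² = 294.
α = ((-462)·7 − 28·(-88))/294 = -55/21; β = (154·(-88) − 28·(-462))/294 = -44/21.

α = -2.62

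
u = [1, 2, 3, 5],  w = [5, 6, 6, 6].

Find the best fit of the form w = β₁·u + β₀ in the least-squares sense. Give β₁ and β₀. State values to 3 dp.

β₁ = 0.200, β₀ = 5.200

Sums needed: Σu·u = 39, Σu = 11, Σ1 = 4.
For Xᵀw: Σu·w = 65, Σw = 23.
Δ = 39·4 − 11² = 35.
β₁ = (65·4 − 11·23)/35 = 1/5; β₀ = (39·23 − 11·65)/35 = 26/5.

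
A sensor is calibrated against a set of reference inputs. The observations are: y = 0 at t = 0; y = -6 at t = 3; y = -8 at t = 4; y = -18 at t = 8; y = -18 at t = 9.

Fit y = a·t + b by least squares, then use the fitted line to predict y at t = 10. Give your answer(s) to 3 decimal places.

ŷ = -21.007

Sums needed: Σt·t = 170, Σt = 24, Σ1 = 5.
Moment sums: Σt·y = -356, Σy = -50.
Normal equations: [[170, 24]; [24, 5]]·[a, b]ᵀ = [-356, -50]ᵀ.
Eliminating b: 5·(row 1) − 24·(row 2) gives 274·a = 5·(-356) − 24·(-50) = -580, so a = -290/137.
Then b = ((-50) − 24·(-290/137))/5 = 22/137.
At t = 10: ŷ = (-290/137)·(10) + (22/137)·(1) = -2878/137.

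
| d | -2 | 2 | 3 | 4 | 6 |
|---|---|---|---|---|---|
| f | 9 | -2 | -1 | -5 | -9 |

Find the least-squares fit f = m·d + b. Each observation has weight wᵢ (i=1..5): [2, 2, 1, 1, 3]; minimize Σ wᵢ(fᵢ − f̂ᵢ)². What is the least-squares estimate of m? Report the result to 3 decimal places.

m = -2.215

Forming MᵀWM = [[149, 25]; [25, 9]] and MᵀWf = [-229, -19]ᵀ gives MᵀWM·[m, b]ᵀ = MᵀWf.
Eliminating b: 9·(row 1) − 25·(row 2) gives 716·m = 9·(-229) − 25·(-19) = -1586, so m = -793/358.
Then b = ((-19) − 25·(-793/358))/9 = 1447/358.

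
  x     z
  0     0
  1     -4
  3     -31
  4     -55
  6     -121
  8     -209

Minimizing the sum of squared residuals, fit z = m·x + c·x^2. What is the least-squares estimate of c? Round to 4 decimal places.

MᵀM·[m, c]ᵀ = Mᵀz reads: 126·m + 820·c = -2715;  820·m + 5730·c = -18895.
(Σx·x = 126, Σx·x^2 = 820, Σx^2·x^2 = 5730, Σx·z = -2715, Σx^2·z = -18895.)
Eliminating c: 5730·(row 1) − 820·(row 2) gives 49580·m = 5730·(-2715) − 820·(-18895) = -63050, so m = -6305/4958.
Then c = ((-18895) − 820·(-6305/4958))/5730 = -15447/4958.

c = -3.1156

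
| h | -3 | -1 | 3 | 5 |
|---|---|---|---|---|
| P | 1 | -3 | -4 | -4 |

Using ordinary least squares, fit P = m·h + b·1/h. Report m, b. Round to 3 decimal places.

m = -1.076, b = 3.831

With design matrix A, AᵀA = [[44, 4]; [4, 284/225]] and AᵀP = [-32, 8/15]ᵀ.
Eliminating b: (284/225)·(row 1) − 4·(row 2) gives (8896/225)·m = (284/225)·(-32) − 4·(8/15) = -9568/225, so m = -299/278.
Then b = ((8/15) − 4·(-299/278))/(284/225) = 1065/278.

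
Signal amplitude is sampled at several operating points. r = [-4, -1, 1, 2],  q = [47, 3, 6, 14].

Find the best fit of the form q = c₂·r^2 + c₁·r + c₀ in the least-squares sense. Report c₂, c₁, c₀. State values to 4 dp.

c₂ = 3.0152, c₁ = 0.6515, c₀ = 1.2424

Sums needed: Σr^2·r^2 = 274, Σr^2·r = -56, Σr^2 = 22, Σr·r = 22, Σr = -2, Σ1 = 4.
Moment sums: Σr^2·q = 817, Σr·q = -157, Σq = 70.
Solving the 3×3 system (Gaussian elimination) gives c₂ = 199/66, c₁ = 43/66, c₀ = 41/33.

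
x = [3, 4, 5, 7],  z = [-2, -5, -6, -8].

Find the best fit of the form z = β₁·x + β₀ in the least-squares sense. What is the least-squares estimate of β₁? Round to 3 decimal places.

β₁ = -1.400

Normal-equation sums: Σx·x = 99, Σx = 19, Σ1 = 4.
For Mᵀz: Σx·z = -112, Σz = -21.
Eliminating β₀: 4·(row 1) − 19·(row 2) gives 35·β₁ = 4·(-112) − 19·(-21) = -49, so β₁ = -7/5.
Then β₀ = ((-21) − 19·(-7/5))/4 = 7/5.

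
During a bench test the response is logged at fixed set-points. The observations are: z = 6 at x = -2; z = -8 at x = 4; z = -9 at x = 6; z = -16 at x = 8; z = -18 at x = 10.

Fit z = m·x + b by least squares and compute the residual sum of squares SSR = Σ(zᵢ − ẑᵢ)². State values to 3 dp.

The normal equations are: 220·m + 26·b = -406;  26·m + 5·b = -45.
Δ = 220·5 − 26² = 424.
m = ((-406)·5 − 26·(-45))/424 = -215/106; b = (220·(-45) − 26·(-406))/424 = 82/53.
Residuals: 21/53, -76/53, 86/53, -70/53, 39/53; SSR = 378/53.

SSR = 7.132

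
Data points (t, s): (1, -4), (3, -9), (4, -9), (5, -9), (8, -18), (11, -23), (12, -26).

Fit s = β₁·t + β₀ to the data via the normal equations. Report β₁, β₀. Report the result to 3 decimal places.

β₁ = -1.982, β₀ = -1.541

Sums needed: Σt·t = 380, Σt = 44, Σ1 = 7.
For Mᵀs: Σt·s = -821, Σs = -98.
Normal equations: [[380, 44]; [44, 7]]·[β₁, β₀]ᵀ = [-821, -98]ᵀ.
Eliminating β₀: 7·(row 1) − 44·(row 2) gives 724·β₁ = 7·(-821) − 44·(-98) = -1435, so β₁ = -1435/724.
Then β₀ = ((-98) − 44·(-1435/724))/7 = -279/181.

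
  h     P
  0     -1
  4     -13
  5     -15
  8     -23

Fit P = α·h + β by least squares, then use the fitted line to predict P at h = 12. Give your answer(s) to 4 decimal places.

P̂ = -34.2977

With design matrix M, MᵀM = [[105, 17]; [17, 4]] and MᵀP = [-311, -52]ᵀ.
Δ = 105·4 − 17² = 131.
α = ((-311)·4 − 17·(-52))/131 = -360/131; β = (105·(-52) − 17·(-311))/131 = -173/131.
At h = 12: P̂ = (-360/131)·(12) + (-173/131)·(1) = -4493/131.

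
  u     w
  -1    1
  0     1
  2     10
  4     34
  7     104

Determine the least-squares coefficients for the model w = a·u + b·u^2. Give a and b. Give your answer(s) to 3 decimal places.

a = 0.583, b = 2.034

With design matrix X, XᵀX = [[70, 414]; [414, 2674]] and Xᵀw = [883, 5681]ᵀ.
Δ = 70·2674 − 414² = 15784.
a = (883·2674 − 414·5681)/15784 = 1151/1973; b = (70·5681 − 414·883)/15784 = 8027/3946.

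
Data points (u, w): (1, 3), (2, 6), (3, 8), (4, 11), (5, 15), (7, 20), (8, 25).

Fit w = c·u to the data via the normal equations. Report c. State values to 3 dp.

c = 2.964

Entries of XᵀX: Σu·u = 168.
Right-hand side: Σu·w = 498.
XᵀX·[c]ᵀ = Xᵀw becomes [[168]]·[c]ᵀ = [498]ᵀ.
c = 498/168 = 2.96429.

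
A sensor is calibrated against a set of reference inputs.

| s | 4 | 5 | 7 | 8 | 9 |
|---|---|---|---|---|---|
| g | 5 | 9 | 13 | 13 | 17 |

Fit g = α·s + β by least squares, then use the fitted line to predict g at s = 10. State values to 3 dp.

With design matrix X, XᵀX = [[235, 33]; [33, 5]] and Xᵀg = [413, 57]ᵀ.
det = 235·5 − 33² = 86.
α = (413·5 − 33·57)/86 = 92/43; β = (235·57 − 33·413)/86 = -117/43.
At s = 10: ĝ = (92/43)·(10) + (-117/43)·(1) = 803/43.

ĝ = 18.674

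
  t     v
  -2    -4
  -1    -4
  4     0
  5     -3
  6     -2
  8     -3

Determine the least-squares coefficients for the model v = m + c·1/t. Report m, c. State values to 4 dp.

m = -2.4071, c = 2.0533

Forming XᵀX = [[6, -91/120]; [-91/120, 20101/14400]] and Xᵀv = [-16, 563/120]ᵀ gives XᵀX·[m, c]ᵀ = Xᵀv.
det = 6·(20101/14400) − (-91/120)² = 4493/576.
m = ((-16)·(20101/14400) − (-91/120)·(563/120))/(4493/576) = -270383/112325; c = (6·(563/120) − (-91/120)·(-16))/(4493/576) = 46128/22465.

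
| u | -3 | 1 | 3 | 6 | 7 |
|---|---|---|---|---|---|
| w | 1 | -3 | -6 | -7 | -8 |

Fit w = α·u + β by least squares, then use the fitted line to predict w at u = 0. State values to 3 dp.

Compute the Gram sums: Σu·u = 104, Σu = 14, Σ1 = 5.
And Σu·w = -122, Σw = -23.
So AᵀA·[α, β]ᵀ = Aᵀw: [[104, 14]; [14, 5]]·[α, β]ᵀ = [-122, -23]ᵀ.
Δ = 104·5 − 14² = 324.
α = ((-122)·5 − 14·(-23))/324 = -8/9; β = (104·(-23) − 14·(-122))/324 = -19/9.
At u = 0: ŵ = (-8/9)·(0) + (-19/9)·(1) = -19/9.

ŵ = -2.111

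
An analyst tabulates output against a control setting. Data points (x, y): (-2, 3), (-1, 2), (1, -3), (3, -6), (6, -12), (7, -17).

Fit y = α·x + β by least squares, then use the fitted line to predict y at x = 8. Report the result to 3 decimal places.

ŷ = -17.535

Compute the Gram sums: Σx·x = 100, Σx = 14, Σ1 = 6.
For Mᵀy: Σx·y = -220, Σy = -33.
So MᵀM·[α, β]ᵀ = Mᵀy: [[100, 14]; [14, 6]]·[α, β]ᵀ = [-220, -33]ᵀ.
det = 100·6 − 14² = 404.
α = ((-220)·6 − 14·(-33))/404 = -429/202; β = (100·(-33) − 14·(-220))/404 = -55/101.
At x = 8: ŷ = (-429/202)·(8) + (-55/101)·(1) = -1771/101.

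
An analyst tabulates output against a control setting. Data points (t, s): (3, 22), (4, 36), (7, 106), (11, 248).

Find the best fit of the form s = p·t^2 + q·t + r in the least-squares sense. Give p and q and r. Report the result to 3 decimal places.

Entries of XᵀX: Σt^2·t^2 = 17379, Σt^2·t = 1765, Σt^2 = 195, Σt·t = 195, Σt = 25, Σ1 = 4.
For Xᵀs: Σt^2·s = 35976, Σt·s = 3680, Σs = 412.
Solving the 3×3 system (Gaussian elimination) gives p = 1217/668, q = 1893/668, r = -589/167.

p = 1.822, q = 2.834, r = -3.527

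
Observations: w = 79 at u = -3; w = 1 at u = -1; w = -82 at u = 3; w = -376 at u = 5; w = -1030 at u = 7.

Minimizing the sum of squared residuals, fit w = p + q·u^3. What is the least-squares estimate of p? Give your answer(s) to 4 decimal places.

Entries of MᵀM: Σ1 = 5, Σu^3 = 467, Σu^3·u^3 = 134733.
Moment sums: Σw = -1408, Σu^3·w = -404638.
So MᵀM·[p, q]ᵀ = Mᵀw: [[5, 467]; [467, 134733]]·[p, q]ᵀ = [-1408, -404638]ᵀ.
Δ = 5·134733 − 467² = 455576.
p = ((-1408)·134733 − 467·(-404638))/455576 = -369059/227788; q = (5·(-404638) − 467·(-1408))/455576 = -682827/227788.

p = -1.6202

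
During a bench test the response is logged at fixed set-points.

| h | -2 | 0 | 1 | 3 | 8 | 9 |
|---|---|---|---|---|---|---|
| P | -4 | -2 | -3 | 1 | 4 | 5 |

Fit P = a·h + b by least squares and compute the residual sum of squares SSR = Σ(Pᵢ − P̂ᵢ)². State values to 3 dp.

Sums needed: Σh·h = 159, Σh = 19, Σ1 = 6.
Right-hand side: Σh·P = 85, ΣP = 1.
So XᵀX·[a, b]ᵀ = XᵀP: [[159, 19]; [19, 6]]·[a, b]ᵀ = [85, 1]ᵀ.
Δ = 159·6 − 19² = 593.
a = (85·6 − 19·1)/593 = 491/593; b = (159·1 − 19·85)/593 = -1456/593.
Residuals: 66/593, 270/593, -814/593, 576/593, -100/593, 2/593; SSR = 1824/593.

SSR = 3.076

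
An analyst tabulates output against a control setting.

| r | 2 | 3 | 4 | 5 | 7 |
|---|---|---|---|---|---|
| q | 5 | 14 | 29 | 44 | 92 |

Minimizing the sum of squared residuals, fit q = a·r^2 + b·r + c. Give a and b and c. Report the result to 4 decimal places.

a = 2.0103, b = -0.7423, c = -1.4948

With design matrix A, AᵀA = [[3379, 567, 103]; [567, 103, 21]; [103, 21, 5]] and Aᵀq = [6218, 1032, 184]ᵀ.
Inverting the 3×3 Gram matrix, [a, b, c]ᵀ = [195/97, -72/97, -145/97]ᵀ.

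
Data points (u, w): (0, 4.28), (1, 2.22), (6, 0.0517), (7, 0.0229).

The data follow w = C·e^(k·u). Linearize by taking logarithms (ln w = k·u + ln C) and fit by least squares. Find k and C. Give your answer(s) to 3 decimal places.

Let Y = ln w. Fitting Y = k·u + ln C by least squares:
Σu = 14.0000, Σ(u)² = 86.0000, Σln w = -4.4875, Σu·ln w = -43.4126.
Equations: 86.0000·k + 14.0000·ln C = -43.4126;  14.0000·k + 4·ln C = -4.4875.
Solving (det = 148.0000): k = -0.74882, ln C = 1.49902, so C = exp(1.49902) = 4.47731.

k = -0.749, C = 4.477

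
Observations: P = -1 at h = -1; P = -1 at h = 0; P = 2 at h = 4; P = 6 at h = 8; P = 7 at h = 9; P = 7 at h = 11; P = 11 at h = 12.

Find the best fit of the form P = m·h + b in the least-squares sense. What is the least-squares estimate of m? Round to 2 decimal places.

m = 0.85

The normal system AᵀA·[m, b]ᵀ = AᵀP is [[427, 43]; [43, 7]]·[m, b]ᵀ = [329, 31]ᵀ.
det = 427·7 − 43² = 1140.
m = (329·7 − 43·31)/1140 = 97/114; b = (427·31 − 43·329)/1140 = -91/114.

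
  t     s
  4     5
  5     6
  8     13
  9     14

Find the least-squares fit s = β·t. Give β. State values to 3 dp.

β = 1.505

MᵀM·[β]ᵀ = Mᵀs reads: 186·β = 280.
Hence β = 280 / 186 ≈ 1.50538.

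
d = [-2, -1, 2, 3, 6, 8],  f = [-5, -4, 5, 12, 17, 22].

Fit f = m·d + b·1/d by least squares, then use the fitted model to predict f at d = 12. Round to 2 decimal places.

Sums needed: Σd·d = 118, Σd·1/d = 6, Σ1/d·1/d = 953/576.
Right-hand side: Σd·f = 338, Σ1/d·f = 223/12.
AᵀA·[m, b]ᵀ = Aᵀf becomes [[118, 6]; [6, 953/576]]·[m, b]ᵀ = [338, 223/12]ᵀ.
det = 118·(953/576) − 6² = 45859/288.
m = (338·(953/576) − 6·(223/12))/(45859/288) = 128945/45859; b = (118·(223/12) − 6·338)/(45859/288) = 47472/45859.
At d = 12: f̂ = (128945/45859)·(12) + (47472/45859)·(1/12) = 1551296/45859.

f̂ = 33.83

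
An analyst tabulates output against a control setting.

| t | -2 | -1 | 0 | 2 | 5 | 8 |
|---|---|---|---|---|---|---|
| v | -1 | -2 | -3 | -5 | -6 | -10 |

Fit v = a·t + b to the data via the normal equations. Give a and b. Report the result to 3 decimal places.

From the data, Σt·t = 98, Σt = 12, Σ1 = 6.
Moment sums: Σt·v = -116, Σv = -27.
det = 98·6 − 12² = 444.
a = ((-116)·6 − 12·(-27))/444 = -31/37; b = (98·(-27) − 12·(-116))/444 = -209/74.

a = -0.838, b = -2.824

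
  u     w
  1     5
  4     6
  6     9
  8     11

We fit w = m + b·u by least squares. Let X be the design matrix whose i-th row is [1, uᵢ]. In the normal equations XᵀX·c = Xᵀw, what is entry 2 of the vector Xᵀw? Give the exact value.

Entry 2 ↔ basis u, so (Xᵀw)_{2} = Σᵢ (u)·wᵢ = (1)·(5) + (4)·(6) + (6)·(9) + (8)·(11) = 171.

171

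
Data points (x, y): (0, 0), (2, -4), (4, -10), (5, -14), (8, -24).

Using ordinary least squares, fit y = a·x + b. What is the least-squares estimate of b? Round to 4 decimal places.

Normal-equation sums: Σx·x = 109, Σx = 19, Σ1 = 5.
For Aᵀy: Σx·y = -310, Σy = -52.
So AᵀA·[a, b]ᵀ = Aᵀy: [[109, 19]; [19, 5]]·[a, b]ᵀ = [-310, -52]ᵀ.
det = 109·5 − 19² = 184.
a = ((-310)·5 − 19·(-52))/184 = -281/92; b = (109·(-52) − 19·(-310))/184 = 111/92.

b = 1.2065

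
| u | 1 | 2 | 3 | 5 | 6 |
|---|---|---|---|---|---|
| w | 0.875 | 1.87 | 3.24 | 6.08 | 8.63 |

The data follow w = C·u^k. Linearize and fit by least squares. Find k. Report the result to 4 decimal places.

k = 1.2635

Taking logs, ln w = k·ln u + ln C, so regress ln w on ln u.
Σln u = 5.1930, Σ(ln u)² = 7.4881, Σln w = 5.6282, Σln u·ln w = 8.4921.
Equations: 7.4881·k + 5.1930·ln C = 8.4921;  5.1930·k + 5·ln C = 5.6282.
Δ = 7.4881·5 − (5.1930)² = 10.4737; k = (8.4921·5 − 5.1930·5.6282)/10.4737 = 1.26348, ln C = (7.4881·5.6282 − 5.1930·8.4921)/10.4737 = -0.18660.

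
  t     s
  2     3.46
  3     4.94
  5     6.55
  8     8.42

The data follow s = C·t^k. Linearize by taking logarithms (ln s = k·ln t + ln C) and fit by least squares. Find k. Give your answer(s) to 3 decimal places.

k = 0.629

Let Y = ln s. Fitting Y = k·ln t + ln C by least squares:
XᵀX = [[8.6018, 5.4806]; [5.4806, 4]], rhs = [10.0706, 6.8487]ᵀ  (here Σln t = 5.4806, Σ(ln t)² = 8.6018, Σln s = 6.8487, Σln t·ln s = 10.0706).
Δ = 8.6018·4 − (5.4806)² = 4.3697; k = (10.0706·4 − 5.4806·6.8487)/4.3697 = 0.62870, ln C = (8.6018·6.8487 − 5.4806·10.0706)/4.3697 = 0.85076.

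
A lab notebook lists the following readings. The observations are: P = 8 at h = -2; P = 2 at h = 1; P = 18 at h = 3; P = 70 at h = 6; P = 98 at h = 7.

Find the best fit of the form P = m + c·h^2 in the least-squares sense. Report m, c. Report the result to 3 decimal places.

m = -0.050, c = 1.982

Entries of MᵀM: Σ1 = 5, Σh^2 = 99, Σh^2·h^2 = 3795.
Right-hand side: ΣP = 196, Σh^2·P = 7518.
So MᵀM·[m, c]ᵀ = MᵀP: [[5, 99]; [99, 3795]]·[m, c]ᵀ = [196, 7518]ᵀ.
Determinant 5·3795 − 99² = 9174.
m = (196·3795 − 99·7518)/9174 = -7/139; c = (5·7518 − 99·196)/9174 = 3031/1529.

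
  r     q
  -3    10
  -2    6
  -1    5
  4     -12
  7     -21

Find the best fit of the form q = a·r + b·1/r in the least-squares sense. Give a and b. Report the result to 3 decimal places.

a = -2.950, b = -1.789

Forming AᵀA = [[79, 5]; [5, 10189/7056]] and Aᵀq = [-242, -52/3]ᵀ gives AᵀA·[a, b]ᵀ = Aᵀq.
det = 79·(10189/7056) − 5² = 628531/7056.
a = ((-242)·(10189/7056) − 5·(-52/3))/(628531/7056) = -1854218/628531; b = (79·(-52/3) − 5·(-242))/(628531/7056) = -1124256/628531.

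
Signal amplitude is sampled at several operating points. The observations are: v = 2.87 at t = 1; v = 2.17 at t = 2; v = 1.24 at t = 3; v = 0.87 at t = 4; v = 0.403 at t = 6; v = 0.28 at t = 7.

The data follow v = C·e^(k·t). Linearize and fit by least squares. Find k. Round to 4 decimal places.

With ln vᵢ as the transformed response and tᵢ as the regressor:
AᵀA = [[115.0000, 23.0000]; [23.0000, 6]], rhs = [-11.6716, -0.2769]ᵀ  (here Σt = 23.0000, Σ(t)² = 115.0000, Σln v = -0.2769, Σt·ln v = -11.6716).
Δ = 115.0000·6 − (23.0000)² = 161.0000; k = (-11.6716·6 − 23.0000·-0.2769)/161.0000 = -0.39541, ln C = (115.0000·-0.2769 − 23.0000·-11.6716)/161.0000 = 1.46959.

k = -0.3954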